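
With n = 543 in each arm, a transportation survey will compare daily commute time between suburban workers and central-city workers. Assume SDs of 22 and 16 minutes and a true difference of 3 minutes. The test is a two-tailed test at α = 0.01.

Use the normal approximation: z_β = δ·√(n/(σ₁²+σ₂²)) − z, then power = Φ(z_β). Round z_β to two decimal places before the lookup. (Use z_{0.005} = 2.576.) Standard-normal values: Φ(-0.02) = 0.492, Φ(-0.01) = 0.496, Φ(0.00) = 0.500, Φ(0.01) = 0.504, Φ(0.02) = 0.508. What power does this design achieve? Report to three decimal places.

z_β = δ·√(n/(σ₁²+σ₂²)) − z_{α/2}
    = 3 · √(543/740) − 2.576
    = 3 · 0.85661 − 2.576
    = 2.5698 − 2.576 = -0.0062 → -0.01
Power = Φ(-0.01) = 0.496.

Power ≈ 0.496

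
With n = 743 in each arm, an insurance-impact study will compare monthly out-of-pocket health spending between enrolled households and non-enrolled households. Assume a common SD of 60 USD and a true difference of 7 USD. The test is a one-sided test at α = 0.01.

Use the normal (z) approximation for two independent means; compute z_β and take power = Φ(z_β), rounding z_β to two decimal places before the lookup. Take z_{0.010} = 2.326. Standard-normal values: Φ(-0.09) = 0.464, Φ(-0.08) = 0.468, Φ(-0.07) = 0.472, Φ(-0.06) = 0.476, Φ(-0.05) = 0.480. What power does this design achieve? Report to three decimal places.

z_β = δ·√(n/(σ₁²+σ₂²)) − z_α
    = 7 · √(743/7200) − 2.326
    = 7 · 0.32124 − 2.326
    = 2.2487 − 2.326 = -0.0773 → -0.08
Power = Φ(-0.08) = 0.468.

Power ≈ 0.468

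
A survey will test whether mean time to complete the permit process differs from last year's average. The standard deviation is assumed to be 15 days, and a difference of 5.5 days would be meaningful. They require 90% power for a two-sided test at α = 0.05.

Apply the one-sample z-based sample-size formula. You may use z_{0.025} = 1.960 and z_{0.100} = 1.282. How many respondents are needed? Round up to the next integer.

n = 79

n = (z_{α/2} + z_β)² · σ² / δ²
  = (1.960 + 1.282)² · 15² / 5.5²
  = 10.5106 · 225 / 30.25
  = 78.18
Round up → n = 79.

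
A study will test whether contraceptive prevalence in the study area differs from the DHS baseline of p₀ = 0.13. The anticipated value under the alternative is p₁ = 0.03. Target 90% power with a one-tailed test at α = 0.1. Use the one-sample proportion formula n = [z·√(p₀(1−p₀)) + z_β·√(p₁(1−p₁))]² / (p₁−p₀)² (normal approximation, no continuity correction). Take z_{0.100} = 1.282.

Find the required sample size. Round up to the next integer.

n = 43

n = [z_α·√(p₀q₀) + z_β·√(p₁q₁)]² / (p₁ − p₀)²
  = [1.282·√(0.13·0.87) + 1.282·√(0.03·0.97)]² / (-0.10)²
  = [1.282·0.3363 + 1.282·0.1706]² / 0.0100
  = [0.6498]² / 0.0100
  = 42.23
Round up → n = 43.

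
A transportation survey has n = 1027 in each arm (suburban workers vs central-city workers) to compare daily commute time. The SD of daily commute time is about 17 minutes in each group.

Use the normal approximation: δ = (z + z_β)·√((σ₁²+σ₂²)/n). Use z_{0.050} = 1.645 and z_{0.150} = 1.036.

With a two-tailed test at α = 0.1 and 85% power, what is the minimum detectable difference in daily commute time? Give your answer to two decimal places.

δ = (z_{α/2} + z_β) · √((σ₁²+σ₂²)/n)
  = (1.645 + 1.036) · √(578/1027)
  = 2.681 · √0.5628
  = 2.681 · 0.7502
  = 2.0113

Minimum detectable difference ≈ 2.01 minutes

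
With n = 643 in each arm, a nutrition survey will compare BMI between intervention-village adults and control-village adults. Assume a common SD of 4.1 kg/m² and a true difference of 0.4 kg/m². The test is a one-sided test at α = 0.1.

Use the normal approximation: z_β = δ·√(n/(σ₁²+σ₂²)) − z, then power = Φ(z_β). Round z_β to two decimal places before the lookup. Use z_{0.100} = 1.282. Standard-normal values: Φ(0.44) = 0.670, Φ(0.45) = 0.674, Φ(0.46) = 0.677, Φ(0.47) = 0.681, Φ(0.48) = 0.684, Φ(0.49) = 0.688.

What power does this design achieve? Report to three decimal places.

Power ≈ 0.681

z_β = δ·√(n/(σ₁²+σ₂²)) − z_α
    = 0.4 · √(643/33.62) − 1.282
    = 0.4 · 4.37327 − 1.282
    = 1.7493 − 1.282 = 0.4673 → 0.47
Power = Φ(0.47) = 0.681.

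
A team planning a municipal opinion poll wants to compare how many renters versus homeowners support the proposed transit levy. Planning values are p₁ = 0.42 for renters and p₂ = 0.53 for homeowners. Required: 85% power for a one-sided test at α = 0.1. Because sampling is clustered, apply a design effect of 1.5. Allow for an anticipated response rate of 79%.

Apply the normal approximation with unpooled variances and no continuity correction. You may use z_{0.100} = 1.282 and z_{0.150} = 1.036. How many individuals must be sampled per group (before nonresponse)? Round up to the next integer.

n = 416 per group

n = (z_α + z_β)² · [p₁(1−p₁) + p₂(1−p₂)] / (p₁ − p₂)²
  = (1.282 + 1.036)² · (0.42·0.58 + 0.53·0.47) / (-0.11)²
  = (2.318)² · (0.2436 + 0.2491) / 0.0121
  = 5.3731 · 0.4927 / 0.0121
  = 218.79
Design effect: 1.5 × 218.79 = 328.18.
Adjust for 79% response: 328.18 / 0.79 = 415.42.
Round up → n = 416 per group.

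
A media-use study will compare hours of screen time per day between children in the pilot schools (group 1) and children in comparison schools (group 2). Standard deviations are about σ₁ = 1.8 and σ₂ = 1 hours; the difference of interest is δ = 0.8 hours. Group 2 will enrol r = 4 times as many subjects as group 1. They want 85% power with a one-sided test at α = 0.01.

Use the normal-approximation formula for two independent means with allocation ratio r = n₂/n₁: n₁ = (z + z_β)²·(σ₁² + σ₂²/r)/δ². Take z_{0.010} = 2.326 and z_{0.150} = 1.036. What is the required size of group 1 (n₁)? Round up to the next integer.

n₁ = (z_α + z_β)² · (σ₁² + σ₂²/r) / δ²
   = (2.326 + 1.036)² · (1.8² + 1²/4) / 0.8²
   = 11.3030 · (3.24 + 0.25) / 0.64
   = 11.3030 · 3.49 / 0.64
   = 61.64
Round up → n₁ = 62; n₂ = r·n₁ = 4 × 62 = 248.

n₁ = 62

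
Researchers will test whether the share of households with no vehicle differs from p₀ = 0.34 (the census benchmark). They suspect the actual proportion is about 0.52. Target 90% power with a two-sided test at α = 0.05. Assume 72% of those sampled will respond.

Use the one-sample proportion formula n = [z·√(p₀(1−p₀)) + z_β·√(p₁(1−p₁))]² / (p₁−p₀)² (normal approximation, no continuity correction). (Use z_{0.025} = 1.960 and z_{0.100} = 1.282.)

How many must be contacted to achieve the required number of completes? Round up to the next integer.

n = 106

n = [z_{α/2}·√(p₀q₀) + z_β·√(p₁q₁)]² / (p₁ − p₀)²
  = [1.960·√(0.34·0.66) + 1.282·√(0.52·0.48)]² / (0.18)²
  = [1.960·0.4737 + 1.282·0.4996]² / 0.0324
  = [1.5690]² / 0.0324
  = 75.98
Adjust for 72% response: 75.98 / 0.72 = 105.52.
Round up → n = 106.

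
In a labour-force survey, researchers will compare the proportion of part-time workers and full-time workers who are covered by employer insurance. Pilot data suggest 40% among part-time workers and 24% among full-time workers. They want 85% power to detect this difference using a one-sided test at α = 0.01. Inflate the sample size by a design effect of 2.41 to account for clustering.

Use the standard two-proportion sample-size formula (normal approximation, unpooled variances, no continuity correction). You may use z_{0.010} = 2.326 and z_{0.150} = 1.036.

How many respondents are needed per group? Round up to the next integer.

n = 450 per group

n = (z_α + z_β)² · [p₁(1−p₁) + p₂(1−p₂)] / (p₁ − p₂)²
  = (2.326 + 1.036)² · (0.40·0.60 + 0.24·0.76) / (0.16)²
  = (3.362)² · (0.2400 + 0.1824) / 0.0256
  = 11.3030 · 0.4224 / 0.0256
  = 186.50
Design effect: 2.41 × 186.50 = 449.47.
Round up → n = 450 per group.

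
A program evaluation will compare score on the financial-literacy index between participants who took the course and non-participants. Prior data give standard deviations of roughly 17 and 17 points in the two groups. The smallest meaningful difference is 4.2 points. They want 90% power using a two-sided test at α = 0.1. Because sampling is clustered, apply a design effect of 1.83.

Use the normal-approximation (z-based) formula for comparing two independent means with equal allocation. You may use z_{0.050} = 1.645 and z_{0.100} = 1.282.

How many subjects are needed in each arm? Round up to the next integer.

n = (z_{α/2} + z_β)² · (σ₁² + σ₂²) / δ²
  = (1.645 + 1.282)² · (17² + 17² = 578) / 4.2²
  = 8.5673 · 578 / 17.64
  = 280.72
Design effect: 1.83 × 280.72 = 513.72.
Round up → n = 514 per group.

n = 514 per group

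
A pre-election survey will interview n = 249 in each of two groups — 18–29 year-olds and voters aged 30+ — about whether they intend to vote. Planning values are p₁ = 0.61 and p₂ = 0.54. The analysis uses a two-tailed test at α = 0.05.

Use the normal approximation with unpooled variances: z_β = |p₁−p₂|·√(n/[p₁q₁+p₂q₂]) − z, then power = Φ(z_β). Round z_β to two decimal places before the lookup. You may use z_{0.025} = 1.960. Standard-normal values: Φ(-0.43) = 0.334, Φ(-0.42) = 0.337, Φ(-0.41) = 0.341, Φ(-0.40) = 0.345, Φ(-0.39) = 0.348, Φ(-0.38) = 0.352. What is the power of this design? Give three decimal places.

Power ≈ 0.352

z_β = |p₁−p₂|·√(n/[p₁q₁+p₂q₂]) − z_{α/2}
    = 0.07 · √(249/0.4863) − 1.960
    = 0.07 · 22.6281 − 1.960
    = 1.5840 − 1.960 = -0.3760 → -0.38
Power = Φ(-0.38) = 0.352.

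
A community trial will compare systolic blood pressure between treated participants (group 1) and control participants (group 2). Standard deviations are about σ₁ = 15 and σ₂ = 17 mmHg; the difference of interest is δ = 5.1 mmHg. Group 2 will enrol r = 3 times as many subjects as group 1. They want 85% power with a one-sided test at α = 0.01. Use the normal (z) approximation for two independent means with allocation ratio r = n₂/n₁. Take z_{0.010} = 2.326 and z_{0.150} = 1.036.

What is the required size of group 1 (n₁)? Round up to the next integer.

n₁ = (z_α + z_β)² · (σ₁² + σ₂²/r) / δ²
   = (2.326 + 1.036)² · (15² + 17²/3) / 5.1²
   = 11.3030 · (225 + 96.3333) / 26.01
   = 11.3030 · 321.3333 / 26.01
   = 139.64
Round up → n₁ = 140; n₂ = r·n₁ = 3 × 140 = 420.

n₁ = 140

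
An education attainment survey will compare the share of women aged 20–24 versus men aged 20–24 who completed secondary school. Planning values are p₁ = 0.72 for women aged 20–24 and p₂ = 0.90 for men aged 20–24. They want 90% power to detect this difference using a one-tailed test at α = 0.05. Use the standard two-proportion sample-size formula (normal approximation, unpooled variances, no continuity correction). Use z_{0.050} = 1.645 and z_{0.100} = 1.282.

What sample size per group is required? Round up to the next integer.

n = 78 per group

n = (z_α + z_β)² · [p₁(1−p₁) + p₂(1−p₂)] / (p₁ − p₂)²
  = (1.645 + 1.282)² · (0.72·0.28 + 0.90·0.10) / (-0.18)²
  = (2.927)² · (0.2016 + 0.0900) / 0.0324
  = 8.5673 · 0.2916 / 0.0324
  = 77.11
Round up → n = 78 per group.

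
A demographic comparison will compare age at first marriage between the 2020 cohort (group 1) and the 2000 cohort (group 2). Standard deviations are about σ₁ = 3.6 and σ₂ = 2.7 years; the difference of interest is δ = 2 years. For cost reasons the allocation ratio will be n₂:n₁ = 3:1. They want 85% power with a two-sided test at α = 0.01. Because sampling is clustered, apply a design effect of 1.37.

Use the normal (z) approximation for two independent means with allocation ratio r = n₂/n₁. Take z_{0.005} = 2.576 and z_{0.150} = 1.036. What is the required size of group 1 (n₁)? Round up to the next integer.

n₁ = (z_{α/2} + z_β)² · (σ₁² + σ₂²/r) / δ²
   = (2.576 + 1.036)² · (3.6² + 2.7²/3) / 2²
   = 13.0465 · (12.96 + 2.43) / 4
   = 13.0465 · 15.39 / 4
   = 50.20
Design effect: 1.37 × 50.20 = 68.77.
Round up → n₁ = 69; n₂ = r·n₁ = 3 × 69 = 207.

n₁ = 69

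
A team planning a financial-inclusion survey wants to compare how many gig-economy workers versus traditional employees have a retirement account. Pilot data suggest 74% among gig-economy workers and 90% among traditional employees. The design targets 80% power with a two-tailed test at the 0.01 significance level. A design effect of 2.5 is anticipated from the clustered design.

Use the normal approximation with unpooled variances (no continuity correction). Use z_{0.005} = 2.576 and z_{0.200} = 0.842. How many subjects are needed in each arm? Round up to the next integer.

n = 323 per group

n = (z_{α/2} + z_β)² · [p₁(1−p₁) + p₂(1−p₂)] / (p₁ − p₂)²
  = (2.576 + 0.842)² · (0.74·0.26 + 0.90·0.10) / (-0.16)²
  = (3.418)² · (0.1924 + 0.0900) / 0.0256
  = 11.6827 · 0.2824 / 0.0256
  = 128.88
Design effect: 2.5 × 128.88 = 322.19.
Round up → n = 323 per group.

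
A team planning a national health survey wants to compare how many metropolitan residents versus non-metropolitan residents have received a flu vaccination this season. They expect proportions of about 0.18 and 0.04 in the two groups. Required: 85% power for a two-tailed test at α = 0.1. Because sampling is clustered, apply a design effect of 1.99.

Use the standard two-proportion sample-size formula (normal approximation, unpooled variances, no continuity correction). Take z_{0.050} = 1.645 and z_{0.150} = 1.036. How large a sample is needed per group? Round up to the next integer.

n = 136 per group

n = (z_{α/2} + z_β)² · [p₁(1−p₁) + p₂(1−p₂)] / (p₁ − p₂)²
  = (1.645 + 1.036)² · (0.18·0.82 + 0.04·0.96) / (0.14)²
  = (2.681)² · (0.1476 + 0.0384) / 0.0196
  = 7.1878 · 0.1860 / 0.0196
  = 68.21
Design effect: 1.99 × 68.21 = 135.74.
Round up → n = 136 per group.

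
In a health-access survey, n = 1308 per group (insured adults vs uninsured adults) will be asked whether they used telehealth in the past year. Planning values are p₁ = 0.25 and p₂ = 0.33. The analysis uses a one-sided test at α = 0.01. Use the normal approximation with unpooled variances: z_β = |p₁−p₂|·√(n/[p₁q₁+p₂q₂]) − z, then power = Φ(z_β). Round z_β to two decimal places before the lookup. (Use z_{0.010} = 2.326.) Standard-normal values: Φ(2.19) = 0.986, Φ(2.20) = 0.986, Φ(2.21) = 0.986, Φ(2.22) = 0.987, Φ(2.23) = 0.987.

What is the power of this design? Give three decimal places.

Power ≈ 0.986

z_β = |p₁−p₂|·√(n/[p₁q₁+p₂q₂]) − z_α
    = 0.08 · √(1308/0.4086) − 2.326
    = 0.08 · 56.5789 − 2.326
    = 4.5263 − 2.326 = 2.2003 → 2.20
Power = Φ(2.20) = 0.986.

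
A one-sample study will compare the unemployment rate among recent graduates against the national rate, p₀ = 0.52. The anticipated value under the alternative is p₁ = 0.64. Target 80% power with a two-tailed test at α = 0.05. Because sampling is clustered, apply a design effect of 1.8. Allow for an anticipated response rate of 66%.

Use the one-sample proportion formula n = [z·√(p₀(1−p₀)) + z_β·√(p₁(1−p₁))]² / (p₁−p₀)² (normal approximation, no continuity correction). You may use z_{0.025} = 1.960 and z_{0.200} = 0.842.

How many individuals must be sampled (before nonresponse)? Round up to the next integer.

n = 363

n = [z_{α/2}·√(p₀q₀) + z_β·√(p₁q₁)]² / (p₁ − p₀)²
  = [1.960·√(0.52·0.48) + 0.842·√(0.64·0.36)]² / (0.12)²
  = [1.960·0.4996 + 0.842·0.4800]² / 0.0144
  = [1.3834]² / 0.0144
  = 132.90
Design effect: 1.8 × 132.90 = 239.22.
Adjust for 66% response: 239.22 / 0.66 = 362.45.
Round up → n = 363.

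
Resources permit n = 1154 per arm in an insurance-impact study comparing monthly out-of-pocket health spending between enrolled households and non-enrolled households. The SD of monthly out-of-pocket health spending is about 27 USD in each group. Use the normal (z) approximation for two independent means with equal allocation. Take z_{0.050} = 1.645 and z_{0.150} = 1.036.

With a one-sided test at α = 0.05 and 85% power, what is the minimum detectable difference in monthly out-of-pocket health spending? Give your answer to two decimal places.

δ = (z_α + z_β) · √((σ₁²+σ₂²)/n)
  = (1.645 + 1.036) · √(1458/1154)
  = 2.681 · √1.2634
  = 2.681 · 1.1240
  = 3.0135

Minimum detectable difference ≈ 3.01 USD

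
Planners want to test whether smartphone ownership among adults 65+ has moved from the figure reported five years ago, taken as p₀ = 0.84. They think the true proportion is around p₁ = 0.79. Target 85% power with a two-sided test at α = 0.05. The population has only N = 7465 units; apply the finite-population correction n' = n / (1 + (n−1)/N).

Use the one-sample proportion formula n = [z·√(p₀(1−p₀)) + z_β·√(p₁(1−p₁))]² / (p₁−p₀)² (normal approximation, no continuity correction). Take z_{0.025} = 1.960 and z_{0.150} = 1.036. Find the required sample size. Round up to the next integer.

n = 487

n = [z_{α/2}·√(p₀q₀) + z_β·√(p₁q₁)]² / (p₁ − p₀)²
  = [1.960·√(0.84·0.16) + 1.036·√(0.79·0.21)]² / (-0.05)²
  = [1.960·0.3666 + 1.036·0.4073]² / 0.0025
  = [1.1405]² / 0.0025
  = 520.31
Finite-population correction (N = 7465): 520.31 / (1 + (520.31 − 1)/7465) = 486.47.
Round up → n = 487.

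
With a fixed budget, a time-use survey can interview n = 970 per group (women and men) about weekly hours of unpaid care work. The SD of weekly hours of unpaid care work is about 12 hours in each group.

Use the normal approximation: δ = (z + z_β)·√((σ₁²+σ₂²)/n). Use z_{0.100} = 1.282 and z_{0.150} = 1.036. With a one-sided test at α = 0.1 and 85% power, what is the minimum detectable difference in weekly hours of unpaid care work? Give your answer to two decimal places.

δ = (z_α + z_β) · √((σ₁²+σ₂²)/n)
  = (1.282 + 1.036) · √(288/970)
  = 2.318 · √0.29691
  = 2.318 · 0.5449
  = 1.2631

Minimum detectable difference ≈ 1.26 hours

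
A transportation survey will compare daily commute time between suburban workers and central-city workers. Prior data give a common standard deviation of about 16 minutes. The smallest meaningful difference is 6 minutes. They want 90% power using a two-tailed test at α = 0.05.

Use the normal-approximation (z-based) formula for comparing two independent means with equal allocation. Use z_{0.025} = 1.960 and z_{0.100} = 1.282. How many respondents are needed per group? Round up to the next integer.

n = 150 per group

n = (z_{α/2} + z_β)² · (σ₁² + σ₂²) / δ²
  = (1.960 + 1.282)² · (2·16² = 512) / 6²
  = 10.5106 · 512 / 36
  = 149.48
Round up → n = 150 per group.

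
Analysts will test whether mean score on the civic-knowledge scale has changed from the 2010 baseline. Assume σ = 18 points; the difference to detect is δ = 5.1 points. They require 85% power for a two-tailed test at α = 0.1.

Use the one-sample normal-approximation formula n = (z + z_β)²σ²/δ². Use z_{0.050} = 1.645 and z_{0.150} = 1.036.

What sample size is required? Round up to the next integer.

n = (z_{α/2} + z_β)² · σ² / δ²
  = (1.645 + 1.036)² · 18² / 5.1²
  = 7.1878 · 324 / 26.01
  = 89.54
Round up → n = 90.

n = 90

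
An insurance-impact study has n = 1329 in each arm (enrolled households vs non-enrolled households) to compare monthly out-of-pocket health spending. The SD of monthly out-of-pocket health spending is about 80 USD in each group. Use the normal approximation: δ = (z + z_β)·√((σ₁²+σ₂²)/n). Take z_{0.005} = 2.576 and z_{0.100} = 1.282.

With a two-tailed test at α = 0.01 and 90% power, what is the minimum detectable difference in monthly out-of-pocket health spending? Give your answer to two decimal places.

δ = (z_{α/2} + z_β) · √((σ₁²+σ₂²)/n)
  = (2.576 + 1.282) · √(12800/1329)
  = 3.858 · √9.6313
  = 3.858 · 3.1034
  = 11.9730

Minimum detectable difference ≈ 11.97 USD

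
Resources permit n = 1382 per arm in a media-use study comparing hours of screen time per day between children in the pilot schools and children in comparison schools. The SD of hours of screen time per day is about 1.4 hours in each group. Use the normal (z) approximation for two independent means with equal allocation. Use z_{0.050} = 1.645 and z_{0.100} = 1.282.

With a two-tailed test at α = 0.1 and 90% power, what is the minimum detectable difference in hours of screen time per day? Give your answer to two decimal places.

Minimum detectable difference ≈ 0.16 hours

δ = (z_{α/2} + z_β) · √((σ₁²+σ₂²)/n)
  = (1.645 + 1.282) · √(3.92/1382)
  = 2.927 · √0.00284
  = 2.927 · 0.0533
  = 0.1559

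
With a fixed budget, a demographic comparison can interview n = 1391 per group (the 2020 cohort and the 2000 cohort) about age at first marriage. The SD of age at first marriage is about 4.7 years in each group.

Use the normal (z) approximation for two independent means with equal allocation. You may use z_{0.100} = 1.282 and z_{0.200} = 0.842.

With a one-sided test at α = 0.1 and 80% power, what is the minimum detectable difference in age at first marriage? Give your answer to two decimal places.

δ = (z_α + z_β) · √((σ₁²+σ₂²)/n)
  = (1.282 + 0.842) · √(44.18/1391)
  = 2.124 · √0.03176
  = 2.124 · 0.1782
  = 0.3785

Minimum detectable difference ≈ 0.38 years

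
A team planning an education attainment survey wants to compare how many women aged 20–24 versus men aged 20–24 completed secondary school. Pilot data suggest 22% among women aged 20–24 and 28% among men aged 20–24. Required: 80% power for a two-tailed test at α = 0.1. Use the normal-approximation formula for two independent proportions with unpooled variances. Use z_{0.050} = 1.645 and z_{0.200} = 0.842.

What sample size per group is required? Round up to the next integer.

n = (z_{α/2} + z_β)² · [p₁(1−p₁) + p₂(1−p₂)] / (p₁ − p₂)²
  = (1.645 + 0.842)² · (0.22·0.78 + 0.28·0.72) / (-0.06)²
  = (2.487)² · (0.1716 + 0.2016) / 0.0036
  = 6.1852 · 0.3732 / 0.0036
  = 641.20
Round up → n = 642 per group.

n = 642 per group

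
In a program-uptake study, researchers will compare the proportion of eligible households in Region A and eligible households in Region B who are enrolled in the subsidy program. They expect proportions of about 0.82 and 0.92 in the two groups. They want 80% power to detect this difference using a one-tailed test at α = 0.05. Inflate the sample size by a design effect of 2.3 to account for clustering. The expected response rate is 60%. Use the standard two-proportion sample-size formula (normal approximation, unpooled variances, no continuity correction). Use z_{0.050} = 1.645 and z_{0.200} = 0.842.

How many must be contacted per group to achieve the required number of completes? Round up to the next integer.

n = 525 per group

n = (z_α + z_β)² · [p₁(1−p₁) + p₂(1−p₂)] / (p₁ − p₂)²
  = (1.645 + 0.842)² · (0.82·0.18 + 0.92·0.08) / (-0.10)²
  = (2.487)² · (0.1476 + 0.0736) / 0.0100
  = 6.1852 · 0.2212 / 0.0100
  = 136.82
Design effect: 2.3 × 136.82 = 314.68.
Adjust for 60% response: 314.68 / 0.60 = 524.46.
Round up → n = 525 per group.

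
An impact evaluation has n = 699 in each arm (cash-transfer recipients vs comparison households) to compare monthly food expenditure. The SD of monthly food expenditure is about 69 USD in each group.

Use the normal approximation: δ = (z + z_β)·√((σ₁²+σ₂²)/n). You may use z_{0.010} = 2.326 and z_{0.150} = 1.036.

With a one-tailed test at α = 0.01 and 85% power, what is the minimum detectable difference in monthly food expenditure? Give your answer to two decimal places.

δ = (z_α + z_β) · √((σ₁²+σ₂²)/n)
  = (2.326 + 1.036) · √(9522/699)
  = 3.362 · √13.6223
  = 3.362 · 3.6908
  = 12.4086

Minimum detectable difference ≈ 12.41 USD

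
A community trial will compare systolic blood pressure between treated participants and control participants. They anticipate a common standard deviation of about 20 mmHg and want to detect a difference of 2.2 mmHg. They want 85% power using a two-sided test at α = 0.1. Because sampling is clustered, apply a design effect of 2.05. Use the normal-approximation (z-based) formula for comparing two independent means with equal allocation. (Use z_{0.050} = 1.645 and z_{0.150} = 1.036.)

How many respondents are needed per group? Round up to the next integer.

n = 2436 per group

n = (z_{α/2} + z_β)² · (σ₁² + σ₂²) / δ²
  = (1.645 + 1.036)² · (2·20² = 800) / 2.2²
  = 7.1878 · 800 / 4.84
  = 1188.06
Design effect: 2.05 × 1188.06 = 2435.52.
Round up → n = 2436 per group.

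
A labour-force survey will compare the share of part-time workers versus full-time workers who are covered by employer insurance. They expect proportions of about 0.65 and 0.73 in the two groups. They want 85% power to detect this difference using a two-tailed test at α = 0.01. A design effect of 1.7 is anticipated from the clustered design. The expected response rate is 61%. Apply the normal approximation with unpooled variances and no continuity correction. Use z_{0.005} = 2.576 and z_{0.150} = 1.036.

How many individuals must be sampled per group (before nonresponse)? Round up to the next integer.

n = 2413 per group

n = (z_{α/2} + z_β)² · [p₁(1−p₁) + p₂(1−p₂)] / (p₁ − p₂)²
  = (2.576 + 1.036)² · (0.65·0.35 + 0.73·0.27) / (-0.08)²
  = (3.612)² · (0.2275 + 0.1971) / 0.0064
  = 13.0465 · 0.4246 / 0.0064
  = 865.56
Design effect: 1.7 × 865.56 = 1471.45.
Adjust for 61% response: 1471.45 / 0.61 = 2412.21.
Round up → n = 2413 per group.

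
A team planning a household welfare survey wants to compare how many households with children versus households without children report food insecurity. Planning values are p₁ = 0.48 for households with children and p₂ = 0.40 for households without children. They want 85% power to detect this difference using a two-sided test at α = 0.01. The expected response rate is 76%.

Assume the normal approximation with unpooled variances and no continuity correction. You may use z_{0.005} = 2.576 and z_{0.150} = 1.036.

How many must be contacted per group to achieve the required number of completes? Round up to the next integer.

n = (z_{α/2} + z_β)² · [p₁(1−p₁) + p₂(1−p₂)] / (p₁ − p₂)²
  = (2.576 + 1.036)² · (0.48·0.52 + 0.40·0.60) / (0.08)²
  = (3.612)² · (0.2496 + 0.2400) / 0.0064
  = 13.0465 · 0.4896 / 0.0064
  = 998.06
Adjust for 76% response: 998.06 / 0.76 = 1313.24.
Round up → n = 1314 per group.

n = 1314 per group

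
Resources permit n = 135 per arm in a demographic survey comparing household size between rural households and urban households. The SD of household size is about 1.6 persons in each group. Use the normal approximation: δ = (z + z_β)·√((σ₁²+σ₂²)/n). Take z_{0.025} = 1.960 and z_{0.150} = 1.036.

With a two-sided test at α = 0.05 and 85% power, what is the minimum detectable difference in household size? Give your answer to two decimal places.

Minimum detectable difference ≈ 0.58 persons

δ = (z_{α/2} + z_β) · √((σ₁²+σ₂²)/n)
  = (1.960 + 1.036) · √(5.12/135)
  = 2.996 · √0.03793
  = 2.996 · 0.1947
  = 0.5835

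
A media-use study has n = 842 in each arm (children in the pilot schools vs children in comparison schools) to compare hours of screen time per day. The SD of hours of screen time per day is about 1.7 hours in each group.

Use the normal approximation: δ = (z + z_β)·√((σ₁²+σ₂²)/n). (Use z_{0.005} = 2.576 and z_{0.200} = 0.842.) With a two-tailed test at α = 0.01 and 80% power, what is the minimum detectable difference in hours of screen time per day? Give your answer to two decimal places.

δ = (z_{α/2} + z_β) · √((σ₁²+σ₂²)/n)
  = (2.576 + 0.842) · √(5.78/842)
  = 3.418 · √0.00686
  = 3.418 · 0.0829
  = 0.2832

Minimum detectable difference ≈ 0.28 hours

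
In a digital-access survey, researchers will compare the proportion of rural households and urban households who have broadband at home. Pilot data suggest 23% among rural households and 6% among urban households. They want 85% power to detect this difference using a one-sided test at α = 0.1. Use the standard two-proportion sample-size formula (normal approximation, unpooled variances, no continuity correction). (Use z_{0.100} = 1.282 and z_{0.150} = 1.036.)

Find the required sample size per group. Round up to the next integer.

n = (z_α + z_β)² · [p₁(1−p₁) + p₂(1−p₂)] / (p₁ − p₂)²
  = (1.282 + 1.036)² · (0.23·0.77 + 0.06·0.94) / (0.17)²
  = (2.318)² · (0.1771 + 0.0564) / 0.0289
  = 5.3731 · 0.2335 / 0.0289
  = 43.41
Round up → n = 44 per group.

n = 44 per group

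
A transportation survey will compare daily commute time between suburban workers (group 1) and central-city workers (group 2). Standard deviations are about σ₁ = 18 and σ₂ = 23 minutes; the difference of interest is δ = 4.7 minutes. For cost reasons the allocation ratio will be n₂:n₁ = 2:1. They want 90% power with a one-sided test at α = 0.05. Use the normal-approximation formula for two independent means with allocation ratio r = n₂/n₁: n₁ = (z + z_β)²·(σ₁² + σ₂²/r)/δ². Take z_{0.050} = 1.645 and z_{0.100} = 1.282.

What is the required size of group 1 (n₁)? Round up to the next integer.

n₁ = 229

n₁ = (z_α + z_β)² · (σ₁² + σ₂²/r) / δ²
   = (1.645 + 1.282)² · (18² + 23²/2) / 4.7²
   = 8.5673 · (324 + 264.5) / 22.09
   = 8.5673 · 588.5 / 22.09
   = 228.24
Round up → n₁ = 229; n₂ = r·n₁ = 2 × 229 = 458.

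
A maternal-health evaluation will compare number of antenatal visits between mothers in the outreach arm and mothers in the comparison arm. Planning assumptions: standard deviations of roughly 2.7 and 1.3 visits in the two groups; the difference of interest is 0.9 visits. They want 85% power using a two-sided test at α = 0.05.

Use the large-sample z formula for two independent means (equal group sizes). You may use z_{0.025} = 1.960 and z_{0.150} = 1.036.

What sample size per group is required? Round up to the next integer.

n = (z_{α/2} + z_β)² · (σ₁² + σ₂²) / δ²
  = (1.960 + 1.036)² · (2.7² + 1.3² = 8.98) / 0.9²
  = 8.9760 · 8.98 / 0.81
  = 99.51
Round up → n = 100 per group.

n = 100 per group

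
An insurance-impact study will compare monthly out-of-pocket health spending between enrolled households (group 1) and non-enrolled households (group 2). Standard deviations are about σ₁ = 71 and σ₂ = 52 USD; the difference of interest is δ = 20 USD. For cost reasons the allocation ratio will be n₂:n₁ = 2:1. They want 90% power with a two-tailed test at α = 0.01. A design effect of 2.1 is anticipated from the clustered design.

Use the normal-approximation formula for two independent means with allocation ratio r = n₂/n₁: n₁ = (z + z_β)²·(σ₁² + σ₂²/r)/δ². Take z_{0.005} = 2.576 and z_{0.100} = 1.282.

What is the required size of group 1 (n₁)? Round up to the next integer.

n₁ = (z_{α/2} + z_β)² · (σ₁² + σ₂²/r) / δ²
   = (2.576 + 1.282)² · (71² + 52²/2) / 20²
   = 14.8842 · (5041 + 1352) / 400
   = 14.8842 · 6393 / 400
   = 237.89
Design effect: 2.1 × 237.89 = 499.56.
Round up → n₁ = 500; n₂ = r·n₁ = 2 × 500 = 1000.

n₁ = 500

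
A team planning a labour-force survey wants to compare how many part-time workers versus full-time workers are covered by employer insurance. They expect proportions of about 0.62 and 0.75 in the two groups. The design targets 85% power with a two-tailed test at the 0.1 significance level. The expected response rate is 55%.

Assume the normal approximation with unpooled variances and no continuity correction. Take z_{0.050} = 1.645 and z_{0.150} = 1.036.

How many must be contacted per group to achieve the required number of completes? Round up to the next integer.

n = 328 per group

n = (z_{α/2} + z_β)² · [p₁(1−p₁) + p₂(1−p₂)] / (p₁ − p₂)²
  = (1.645 + 1.036)² · (0.62·0.38 + 0.75·0.25) / (-0.13)²
  = (2.681)² · (0.2356 + 0.1875) / 0.0169
  = 7.1878 · 0.4231 / 0.0169
  = 179.95
Adjust for 55% response: 179.95 / 0.55 = 327.18.
Round up → n = 328 per group.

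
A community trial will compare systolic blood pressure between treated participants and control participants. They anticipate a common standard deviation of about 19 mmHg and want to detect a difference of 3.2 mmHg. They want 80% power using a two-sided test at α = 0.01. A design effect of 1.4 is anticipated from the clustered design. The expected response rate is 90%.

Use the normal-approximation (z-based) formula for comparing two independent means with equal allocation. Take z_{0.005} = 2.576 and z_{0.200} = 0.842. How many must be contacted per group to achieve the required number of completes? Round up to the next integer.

n = 1282 per group

n = (z_{α/2} + z_β)² · (σ₁² + σ₂²) / δ²
  = (2.576 + 0.842)² · (2·19² = 722) / 3.2²
  = 11.6827 · 722 / 10.24
  = 823.72
Design effect: 1.4 × 823.72 = 1153.21.
Adjust for 90% response: 1153.21 / 0.90 = 1281.35.
Round up → n = 1282 per group.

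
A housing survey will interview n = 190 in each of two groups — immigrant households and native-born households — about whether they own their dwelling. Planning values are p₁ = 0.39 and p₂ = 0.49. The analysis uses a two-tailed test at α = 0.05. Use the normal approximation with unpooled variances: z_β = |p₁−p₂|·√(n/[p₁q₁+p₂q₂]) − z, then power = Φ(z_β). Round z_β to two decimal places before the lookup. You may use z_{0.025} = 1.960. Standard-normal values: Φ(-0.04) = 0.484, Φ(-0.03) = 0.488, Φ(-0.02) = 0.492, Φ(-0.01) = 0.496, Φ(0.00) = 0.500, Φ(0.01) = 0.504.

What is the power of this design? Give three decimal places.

Power ≈ 0.504

z_β = |p₁−p₂|·√(n/[p₁q₁+p₂q₂]) − z_{α/2}
    = 0.10 · √(190/0.4878) − 1.960
    = 0.10 · 19.7359 − 1.960
    = 1.9736 − 1.960 = 0.0136 → 0.01
Power = Φ(0.01) = 0.504.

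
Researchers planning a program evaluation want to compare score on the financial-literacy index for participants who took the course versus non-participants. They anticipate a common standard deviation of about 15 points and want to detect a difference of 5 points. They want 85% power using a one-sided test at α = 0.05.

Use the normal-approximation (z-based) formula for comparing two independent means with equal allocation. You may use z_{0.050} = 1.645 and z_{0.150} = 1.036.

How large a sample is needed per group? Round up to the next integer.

n = (z_α + z_β)² · (σ₁² + σ₂²) / δ²
  = (1.645 + 1.036)² · (2·15² = 450) / 5²
  = 7.1878 · 450 / 25
  = 129.38
Round up → n = 130 per group.

n = 130 per group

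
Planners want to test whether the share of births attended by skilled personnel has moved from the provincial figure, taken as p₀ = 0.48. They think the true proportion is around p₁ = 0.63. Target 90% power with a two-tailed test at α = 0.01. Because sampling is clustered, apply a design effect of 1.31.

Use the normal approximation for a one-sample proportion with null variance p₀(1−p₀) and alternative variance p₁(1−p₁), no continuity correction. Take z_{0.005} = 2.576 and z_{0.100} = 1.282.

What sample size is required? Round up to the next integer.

n = [z_{α/2}·√(p₀q₀) + z_β·√(p₁q₁)]² / (p₁ − p₀)²
  = [2.576·√(0.48·0.52) + 1.282·√(0.63·0.37)]² / (0.15)²
  = [2.576·0.4996 + 1.282·0.4828]² / 0.0225
  = [1.9059]² / 0.0225
  = 161.45
Design effect: 1.31 × 161.45 = 211.49.
Round up → n = 212.

n = 212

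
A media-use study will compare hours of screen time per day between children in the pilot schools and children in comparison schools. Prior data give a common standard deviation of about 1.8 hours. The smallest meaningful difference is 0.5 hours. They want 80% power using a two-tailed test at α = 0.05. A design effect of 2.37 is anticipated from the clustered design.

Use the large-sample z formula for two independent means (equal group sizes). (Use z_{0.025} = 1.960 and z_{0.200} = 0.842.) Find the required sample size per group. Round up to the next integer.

n = 483 per group

n = (z_{α/2} + z_β)² · (σ₁² + σ₂²) / δ²
  = (1.960 + 0.842)² · (2·1.8² = 6.48) / 0.5²
  = 7.8512 · 6.48 / 0.25
  = 203.50
Design effect: 2.37 × 203.50 = 482.30.
Round up → n = 483 per group.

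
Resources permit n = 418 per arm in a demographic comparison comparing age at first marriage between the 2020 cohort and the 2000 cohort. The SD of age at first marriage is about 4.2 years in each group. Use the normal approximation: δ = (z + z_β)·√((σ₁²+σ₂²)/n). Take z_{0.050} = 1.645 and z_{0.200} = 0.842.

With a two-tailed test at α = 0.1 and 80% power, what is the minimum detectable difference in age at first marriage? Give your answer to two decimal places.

δ = (z_{α/2} + z_β) · √((σ₁²+σ₂²)/n)
  = (1.645 + 0.842) · √(35.28/418)
  = 2.487 · √0.0844
  = 2.487 · 0.2905
  = 0.7225

Minimum detectable difference ≈ 0.72 years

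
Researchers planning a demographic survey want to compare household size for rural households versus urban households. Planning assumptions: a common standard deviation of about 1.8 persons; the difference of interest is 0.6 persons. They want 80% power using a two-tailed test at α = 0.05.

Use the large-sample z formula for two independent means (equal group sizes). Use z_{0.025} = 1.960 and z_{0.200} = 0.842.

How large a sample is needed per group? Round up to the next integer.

n = (z_{α/2} + z_β)² · (σ₁² + σ₂²) / δ²
  = (1.960 + 0.842)² · (2·1.8² = 6.48) / 0.6²
  = 7.8512 · 6.48 / 0.36
  = 141.32
Round up → n = 142 per group.

n = 142 per group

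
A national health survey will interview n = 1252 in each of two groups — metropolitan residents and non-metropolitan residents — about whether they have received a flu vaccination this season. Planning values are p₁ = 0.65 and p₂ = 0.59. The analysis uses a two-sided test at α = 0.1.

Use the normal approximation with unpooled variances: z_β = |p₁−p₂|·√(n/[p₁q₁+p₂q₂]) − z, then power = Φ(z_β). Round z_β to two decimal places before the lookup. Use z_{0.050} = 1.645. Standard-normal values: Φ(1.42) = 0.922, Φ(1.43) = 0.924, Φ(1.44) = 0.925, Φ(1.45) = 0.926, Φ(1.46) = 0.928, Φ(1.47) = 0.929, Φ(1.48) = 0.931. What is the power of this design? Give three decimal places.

Power ≈ 0.926

z_β = |p₁−p₂|·√(n/[p₁q₁+p₂q₂]) − z_{α/2}
    = 0.06 · √(1252/0.4694) − 1.645
    = 0.06 · 51.6453 − 1.645
    = 3.0987 − 1.645 = 1.4537 → 1.45
Power = Φ(1.45) = 0.926.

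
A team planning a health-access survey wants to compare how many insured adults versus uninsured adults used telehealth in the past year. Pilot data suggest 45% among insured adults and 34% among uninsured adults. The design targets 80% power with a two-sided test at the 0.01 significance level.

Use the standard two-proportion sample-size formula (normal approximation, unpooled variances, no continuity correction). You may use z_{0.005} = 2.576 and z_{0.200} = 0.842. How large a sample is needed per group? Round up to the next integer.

n = (z_{α/2} + z_β)² · [p₁(1−p₁) + p₂(1−p₂)] / (p₁ − p₂)²
  = (2.576 + 0.842)² · (0.45·0.55 + 0.34·0.66) / (0.11)²
  = (3.418)² · (0.2475 + 0.2244) / 0.0121
  = 11.6827 · 0.4719 / 0.0121
  = 455.63
Round up → n = 456 per group.

n = 456 per group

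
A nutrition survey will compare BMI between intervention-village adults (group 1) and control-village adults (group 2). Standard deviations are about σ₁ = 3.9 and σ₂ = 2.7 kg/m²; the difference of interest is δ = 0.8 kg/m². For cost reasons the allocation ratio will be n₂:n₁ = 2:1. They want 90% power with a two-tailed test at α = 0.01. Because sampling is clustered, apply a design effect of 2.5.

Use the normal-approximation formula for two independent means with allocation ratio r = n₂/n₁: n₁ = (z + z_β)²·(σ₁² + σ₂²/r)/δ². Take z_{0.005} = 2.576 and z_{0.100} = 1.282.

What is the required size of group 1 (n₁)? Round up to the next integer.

n₁ = 1097

n₁ = (z_{α/2} + z_β)² · (σ₁² + σ₂²/r) / δ²
   = (2.576 + 1.282)² · (3.9² + 2.7²/2) / 0.8²
   = 14.8842 · (15.21 + 3.645) / 0.64
   = 14.8842 · 18.855 / 0.64
   = 438.50
Design effect: 2.5 × 438.50 = 1096.25.
Round up → n₁ = 1097; n₂ = r·n₁ = 2 × 1097 = 2194.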